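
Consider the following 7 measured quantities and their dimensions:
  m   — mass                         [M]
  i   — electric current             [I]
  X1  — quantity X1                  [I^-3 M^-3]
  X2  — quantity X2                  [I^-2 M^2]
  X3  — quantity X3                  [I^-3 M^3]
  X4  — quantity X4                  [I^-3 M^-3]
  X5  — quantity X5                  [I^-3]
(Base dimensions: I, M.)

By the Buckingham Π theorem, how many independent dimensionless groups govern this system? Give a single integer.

Write exponents as rows I,M / cols m,i,X1,X2,X3,X4,X5:
  I: [ 0  1 -3 -2 -3 -3 -3]
  M: [ 1  0 -3  2  3 -3  0]
RREF → pivots at {m,i} ⇒ r = 2
n=7, r=2 ⇒ 5 dimensionless groups

5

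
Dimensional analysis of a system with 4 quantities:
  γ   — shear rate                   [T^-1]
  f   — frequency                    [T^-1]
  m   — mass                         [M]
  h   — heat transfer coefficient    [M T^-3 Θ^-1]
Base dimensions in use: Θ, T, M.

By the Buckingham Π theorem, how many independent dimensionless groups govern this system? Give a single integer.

Exponent matrix [Θ,T,M] × [γ,f,m,h]:
  Θ: [ 0  0  0 -1]
  T: [-1 -1  0 -3]
  M: [ 0  0  1  1]
Row reduction gives pivot columns γ,m,h; rank = 3
4 vars − rank 3 = 1 Π group

1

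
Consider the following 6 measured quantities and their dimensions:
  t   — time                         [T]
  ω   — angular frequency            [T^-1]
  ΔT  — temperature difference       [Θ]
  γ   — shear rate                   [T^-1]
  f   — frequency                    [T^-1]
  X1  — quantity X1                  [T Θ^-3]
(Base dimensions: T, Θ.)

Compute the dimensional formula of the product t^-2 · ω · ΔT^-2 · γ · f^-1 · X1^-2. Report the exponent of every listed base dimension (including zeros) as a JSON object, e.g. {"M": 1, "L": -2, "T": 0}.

{"T": -5, "Θ": 4}

Exponent matrix [T,Θ] × [t,ω,ΔT,γ,f,X1]:
  T: [ 1 -1  0 -1 -1  1]
  Θ: [ 0  0  1  0  0 -3]
  [T]: (-2)·1+(1)·-1+(-2)·0+(1)·-1+(-1)·-1+(-2)·1 = -5
  [Θ]: (-2)·0+(1)·0+(-2)·1+(1)·0+(-1)·0+(-2)·-3 = 4
⇒ T^-5 Θ^4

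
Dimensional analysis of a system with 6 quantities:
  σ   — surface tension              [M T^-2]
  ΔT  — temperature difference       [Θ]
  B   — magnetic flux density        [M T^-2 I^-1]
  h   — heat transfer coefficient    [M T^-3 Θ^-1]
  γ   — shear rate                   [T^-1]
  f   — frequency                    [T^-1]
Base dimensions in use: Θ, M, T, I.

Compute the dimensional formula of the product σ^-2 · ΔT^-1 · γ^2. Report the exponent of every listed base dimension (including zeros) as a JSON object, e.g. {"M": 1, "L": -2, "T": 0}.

Write exponents as rows Θ,M,T,I / cols σ,ΔT,B,h,γ,f:
  Θ: [ 0  1  0 -1  0  0]
  M: [ 1  0  1  1  0  0]
  T: [-2  0 -2 -3 -1 -1]
  I: [ 0  0 -1  0  0  0]
  [Θ]: (-2)·0+(-1)·1+(2)·0 = -1
  [M]: (-2)·1+(-1)·0+(2)·0 = -2
  [T]: (-2)·-2+(-1)·0+(2)·-1 = 2
  [I]: (-2)·0+(-1)·0+(2)·0 = 0
⇒ Θ^-1 M^-2 T^2

{"Θ": -1, "M": -2, "T": 2, "I": 0}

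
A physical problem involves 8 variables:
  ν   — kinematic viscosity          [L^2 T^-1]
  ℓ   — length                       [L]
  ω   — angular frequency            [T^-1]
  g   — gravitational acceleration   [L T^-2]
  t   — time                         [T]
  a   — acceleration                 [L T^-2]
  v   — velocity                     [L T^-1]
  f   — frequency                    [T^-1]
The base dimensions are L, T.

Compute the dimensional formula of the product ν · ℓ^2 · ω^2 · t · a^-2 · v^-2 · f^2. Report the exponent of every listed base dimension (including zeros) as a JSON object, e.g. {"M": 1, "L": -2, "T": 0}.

Dimensional matrix (L×T by ν×ℓ×ω×g×t×a×v×f):
  L: [ 2  1  0  1  0  1  1  0]
  T: [-1  0 -1 -2  1 -2 -1 -1]
  [L]: (1)·2+(2)·1+(2)·0+(1)·0+(-2)·1+(-2)·1+(2)·0 = 0
  [T]: (1)·-1+(2)·0+(2)·-1+(1)·1+(-2)·-2+(-2)·-1+(2)·-1 = 2
⇒ T^2

{"L": 0, "T": 2}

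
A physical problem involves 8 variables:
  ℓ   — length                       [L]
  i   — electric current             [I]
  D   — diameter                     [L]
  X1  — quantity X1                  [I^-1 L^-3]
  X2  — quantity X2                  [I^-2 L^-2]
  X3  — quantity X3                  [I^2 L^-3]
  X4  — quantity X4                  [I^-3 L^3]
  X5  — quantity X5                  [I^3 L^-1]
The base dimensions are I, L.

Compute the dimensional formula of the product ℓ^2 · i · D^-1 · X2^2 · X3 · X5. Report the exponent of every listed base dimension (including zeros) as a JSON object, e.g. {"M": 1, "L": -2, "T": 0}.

Exponent matrix [I,L] × [ℓ,i,D,X1,X2,X3,X4,X5]:
  I: [ 0  1  0 -1 -2  2 -3  3]
  L: [ 1  0  1 -3 -2 -3  3 -1]
  [I]: (2)·0+(1)·1+(-1)·0+(2)·-2+(1)·2+(1)·3 = 2
  [L]: (2)·1+(1)·0+(-1)·1+(2)·-2+(1)·-3+(1)·-1 = -7
⇒ I^2 L^-7

{"I": 2, "L": -7}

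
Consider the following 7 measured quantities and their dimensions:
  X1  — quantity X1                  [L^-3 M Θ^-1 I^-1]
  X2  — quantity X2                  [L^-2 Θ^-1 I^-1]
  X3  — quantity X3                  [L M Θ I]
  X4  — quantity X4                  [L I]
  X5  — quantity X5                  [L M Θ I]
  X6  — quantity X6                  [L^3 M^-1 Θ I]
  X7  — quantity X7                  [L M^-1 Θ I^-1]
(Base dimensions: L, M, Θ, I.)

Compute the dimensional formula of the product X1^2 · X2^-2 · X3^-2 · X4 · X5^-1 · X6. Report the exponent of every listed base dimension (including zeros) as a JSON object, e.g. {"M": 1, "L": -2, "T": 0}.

Exponent matrix [L,M,Θ,I] × [X1,X2,X3,X4,X5,X6,X7]:
  L: [-3 -2  1  1  1  3  1]
  M: [ 1  0  1  0  1 -1 -1]
  Θ: [-1 -1  1  0  1  1  1]
  I: [-1 -1  1  1  1  1 -1]
  [L]: (2)·-3+(-2)·-2+(-2)·1+(1)·1+(-1)·1+(1)·3 = -1
  [M]: (2)·1+(-2)·0+(-2)·1+(1)·0+(-1)·1+(1)·-1 = -2
  [Θ]: (2)·-1+(-2)·-1+(-2)·1+(1)·0+(-1)·1+(1)·1 = -2
  [I]: (2)·-1+(-2)·-1+(-2)·1+(1)·1+(-1)·1+(1)·1 = -1
⇒ L^-1 M^-2 Θ^-2 I^-1

{"L": -1, "M": -2, "Θ": -2, "I": -1}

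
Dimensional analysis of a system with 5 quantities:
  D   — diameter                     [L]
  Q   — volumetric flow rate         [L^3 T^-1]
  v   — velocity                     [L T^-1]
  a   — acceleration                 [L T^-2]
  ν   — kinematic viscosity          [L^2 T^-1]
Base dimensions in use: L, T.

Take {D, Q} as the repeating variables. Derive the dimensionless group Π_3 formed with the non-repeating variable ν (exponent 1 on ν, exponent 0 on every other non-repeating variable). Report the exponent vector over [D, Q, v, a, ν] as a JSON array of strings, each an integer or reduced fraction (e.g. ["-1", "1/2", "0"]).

Write exponents as rows L,T / cols D,Q,v,a,ν:
  L: [ 1  3  1  1  2]
  T: [ 0 -1 -1 -2 -1]
Echelon form has 2 nonzero rows (pivots: D,Q)
Pivot set = {D,Q}, free = {v,a,ν}
RREF:
  r0: [   1    0   -2   -5   -1]
  r1: [   0    1    1    2    1]
Fix exponent of ν at 1, v at 0, a at 0; solve each RREF row for its pivot's exponent:
  r0: exp(D) + (-1)·1 = 0 ⇒ exp(D) = 1
  r1: exp(Q) + (1)·1 = 0 ⇒ exp(Q) = -1
Π_3 = D · Q^-1 · ν

["1", "-1", "0", "0", "1"]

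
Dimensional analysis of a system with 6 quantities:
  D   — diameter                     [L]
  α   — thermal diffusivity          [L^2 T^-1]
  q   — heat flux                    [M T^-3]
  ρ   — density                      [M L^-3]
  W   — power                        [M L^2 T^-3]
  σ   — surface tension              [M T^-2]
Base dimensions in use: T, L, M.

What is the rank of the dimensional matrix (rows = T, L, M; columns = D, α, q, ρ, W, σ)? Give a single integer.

Write exponents as rows T,L,M / cols D,α,q,ρ,W,σ:
  T: [ 0 -1 -3  0 -3 -2]
  L: [ 1  2  0 -3  2  0]
  M: [ 0  0  1  1  1  1]
RREF → pivots at {D,α,q} ⇒ r = 3

3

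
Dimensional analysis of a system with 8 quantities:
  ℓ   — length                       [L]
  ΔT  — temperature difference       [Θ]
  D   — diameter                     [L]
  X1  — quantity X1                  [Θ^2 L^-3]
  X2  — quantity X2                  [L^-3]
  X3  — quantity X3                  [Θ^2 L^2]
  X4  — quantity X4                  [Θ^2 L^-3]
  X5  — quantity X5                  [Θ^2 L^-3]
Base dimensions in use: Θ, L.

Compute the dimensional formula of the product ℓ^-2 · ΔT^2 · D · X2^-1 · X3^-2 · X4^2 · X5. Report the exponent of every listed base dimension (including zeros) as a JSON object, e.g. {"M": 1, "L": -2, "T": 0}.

Write exponents as rows Θ,L / cols ℓ,ΔT,D,X1,X2,X3,X4,X5:
  Θ: [ 0  1  0  2  0  2  2  2]
  L: [ 1  0  1 -3 -3  2 -3 -3]
  [Θ]: (-2)·0+(2)·1+(1)·0+(-1)·0+(-2)·2+(2)·2+(1)·2 = 4
  [L]: (-2)·1+(2)·0+(1)·1+(-1)·-3+(-2)·2+(2)·-3+(1)·-3 = -11
⇒ Θ^4 L^-11

{"Θ": 4, "L": -11}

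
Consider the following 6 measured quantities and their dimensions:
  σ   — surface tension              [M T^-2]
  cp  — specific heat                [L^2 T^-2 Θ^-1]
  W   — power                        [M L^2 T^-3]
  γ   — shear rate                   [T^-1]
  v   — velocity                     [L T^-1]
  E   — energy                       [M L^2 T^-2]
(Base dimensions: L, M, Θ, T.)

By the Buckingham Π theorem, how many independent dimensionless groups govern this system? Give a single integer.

2

Write exponents as rows L,M,Θ,T / cols σ,cp,W,γ,v,E:
  L: [ 0  2  2  0  1  2]
  M: [ 1  0  1  0  0  1]
  Θ: [ 0 -1  0  0  0  0]
  T: [-2 -2 -3 -1 -1 -2]
RREF → pivots at {σ,cp,W,γ} ⇒ r = 4
n=6, r=4 ⇒ 2 dimensionless groups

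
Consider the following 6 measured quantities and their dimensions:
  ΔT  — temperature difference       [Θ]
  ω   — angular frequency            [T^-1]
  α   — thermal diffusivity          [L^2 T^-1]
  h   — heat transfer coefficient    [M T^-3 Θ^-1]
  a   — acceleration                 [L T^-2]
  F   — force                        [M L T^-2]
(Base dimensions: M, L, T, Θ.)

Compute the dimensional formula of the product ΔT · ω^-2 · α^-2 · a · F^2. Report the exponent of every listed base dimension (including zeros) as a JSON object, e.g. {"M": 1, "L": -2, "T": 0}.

{"M": 2, "L": -1, "T": -2, "Θ": 1}

Write exponents as rows M,L,T,Θ / cols ΔT,ω,α,h,a,F:
  M: [ 0  0  0  1  0  1]
  L: [ 0  0  2  0  1  1]
  T: [ 0 -1 -1 -3 -2 -2]
  Θ: [ 1  0  0 -1  0  0]
  [M]: (1)·0+(-2)·0+(-2)·0+(1)·0+(2)·1 = 2
  [L]: (1)·0+(-2)·0+(-2)·2+(1)·1+(2)·1 = -1
  [T]: (1)·0+(-2)·-1+(-2)·-1+(1)·-2+(2)·-2 = -2
  [Θ]: (1)·1+(-2)·0+(-2)·0+(1)·0+(2)·0 = 1
⇒ M^2 L^-1 T^-2 Θ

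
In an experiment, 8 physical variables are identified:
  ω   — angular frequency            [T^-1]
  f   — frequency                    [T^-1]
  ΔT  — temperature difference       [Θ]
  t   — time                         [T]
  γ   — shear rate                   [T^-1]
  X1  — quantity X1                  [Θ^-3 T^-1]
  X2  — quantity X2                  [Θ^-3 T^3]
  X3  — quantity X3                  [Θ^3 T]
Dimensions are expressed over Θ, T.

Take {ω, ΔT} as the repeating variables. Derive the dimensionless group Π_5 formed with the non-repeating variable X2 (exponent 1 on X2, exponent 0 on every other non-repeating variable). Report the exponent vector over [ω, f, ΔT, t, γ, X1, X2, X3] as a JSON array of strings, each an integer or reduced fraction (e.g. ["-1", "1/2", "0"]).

Write exponents as rows Θ,T / cols ω,f,ΔT,t,γ,X1,X2,X3:
  Θ: [ 0  0  1  0  0 -3 -3  3]
  T: [-1 -1  0  1 -1 -1  3  1]
Echelon form has 2 nonzero rows (pivots: ω,ΔT)
Repeat: ω,ΔT; free: f,t,γ,X1,X2,X3
RREF:
  r0: [   1    1    0   -1    1    1   -3   -1]
  r1: [   0    0    1    0    0   -3   -3    3]
Fix exponent of X2 at 1, f at 0, t at 0, γ at 0, X1 at 0, X3 at 0; solve each RREF row for its pivot's exponent:
  r0: exp(ω) + (-3)·1 = 0 ⇒ exp(ω) = 3
  r1: exp(ΔT) + (-3)·1 = 0 ⇒ exp(ΔT) = 3
Π_5 = ω^3 · ΔT^3 · X2

["3", "0", "3", "0", "0", "0", "1", "0"]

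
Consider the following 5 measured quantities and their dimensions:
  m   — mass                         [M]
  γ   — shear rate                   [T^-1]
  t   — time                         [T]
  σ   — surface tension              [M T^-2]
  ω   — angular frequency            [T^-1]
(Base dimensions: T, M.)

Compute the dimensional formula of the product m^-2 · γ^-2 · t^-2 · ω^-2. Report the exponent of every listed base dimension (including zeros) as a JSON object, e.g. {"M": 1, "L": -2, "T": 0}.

Exponent matrix [T,M] × [m,γ,t,σ,ω]:
  T: [ 0 -1  1 -2 -1]
  M: [ 1  0  0  1  0]
  [T]: (-2)·0+(-2)·-1+(-2)·1+(-2)·-1 = 2
  [M]: (-2)·1+(-2)·0+(-2)·0+(-2)·0 = -2
⇒ T^2 M^-2

{"T": 2, "M": -2}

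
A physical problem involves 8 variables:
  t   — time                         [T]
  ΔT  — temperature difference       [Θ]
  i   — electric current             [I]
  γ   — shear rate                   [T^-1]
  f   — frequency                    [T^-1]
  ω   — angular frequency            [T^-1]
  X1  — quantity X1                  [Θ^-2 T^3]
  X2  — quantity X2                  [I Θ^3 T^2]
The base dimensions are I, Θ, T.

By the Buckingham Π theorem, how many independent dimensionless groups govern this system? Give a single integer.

5

Dimensional matrix (I×Θ×T by t×ΔT×i×γ×f×ω×X1×X2):
  I: [ 0  0  1  0  0  0  0  1]
  Θ: [ 0  1  0  0  0  0 -2  3]
  T: [ 1  0  0 -1 -1 -1  3  2]
Echelon form has 3 nonzero rows (pivots: t,ΔT,i)
8 vars − rank 3 = 5 Π groups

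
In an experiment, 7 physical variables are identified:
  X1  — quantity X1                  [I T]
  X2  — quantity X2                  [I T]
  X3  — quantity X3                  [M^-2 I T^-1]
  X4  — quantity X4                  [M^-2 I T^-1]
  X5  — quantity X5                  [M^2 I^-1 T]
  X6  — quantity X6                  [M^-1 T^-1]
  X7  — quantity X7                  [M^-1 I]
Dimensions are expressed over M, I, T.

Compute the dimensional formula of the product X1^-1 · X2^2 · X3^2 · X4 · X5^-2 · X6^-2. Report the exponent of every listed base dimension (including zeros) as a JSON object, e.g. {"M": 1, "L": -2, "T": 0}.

Write exponents as rows M,I,T / cols X1,X2,X3,X4,X5,X6,X7:
  M: [ 0  0 -2 -2  2 -1 -1]
  I: [ 1  1  1  1 -1  0  1]
  T: [ 1  1 -1 -1  1 -1  0]
  [M]: (-1)·0+(2)·0+(2)·-2+(1)·-2+(-2)·2+(-2)·-1 = -8
  [I]: (-1)·1+(2)·1+(2)·1+(1)·1+(-2)·-1+(-2)·0 = 6
  [T]: (-1)·1+(2)·1+(2)·-1+(1)·-1+(-2)·1+(-2)·-1 = -2
⇒ M^-8 I^6 T^-2

{"M": -8, "I": 6, "T": -2}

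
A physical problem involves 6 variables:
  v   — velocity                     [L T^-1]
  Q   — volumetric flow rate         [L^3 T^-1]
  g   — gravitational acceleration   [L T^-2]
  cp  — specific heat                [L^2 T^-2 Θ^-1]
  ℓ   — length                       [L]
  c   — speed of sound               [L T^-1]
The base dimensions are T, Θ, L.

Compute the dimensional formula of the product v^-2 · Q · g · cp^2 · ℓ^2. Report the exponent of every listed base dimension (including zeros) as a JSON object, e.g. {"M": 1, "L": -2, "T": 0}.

{"T": -5, "Θ": -2, "L": 8}

Dimensional matrix (T×Θ×L by v×Q×g×cp×ℓ×c):
  T: [-1 -1 -2 -2  0 -1]
  Θ: [ 0  0  0 -1  0  0]
  L: [ 1  3  1  2  1  1]
  [T]: (-2)·-1+(1)·-1+(1)·-2+(2)·-2+(2)·0 = -5
  [Θ]: (-2)·0+(1)·0+(1)·0+(2)·-1+(2)·0 = -2
  [L]: (-2)·1+(1)·3+(1)·1+(2)·2+(2)·1 = 8
⇒ T^-5 Θ^-2 L^8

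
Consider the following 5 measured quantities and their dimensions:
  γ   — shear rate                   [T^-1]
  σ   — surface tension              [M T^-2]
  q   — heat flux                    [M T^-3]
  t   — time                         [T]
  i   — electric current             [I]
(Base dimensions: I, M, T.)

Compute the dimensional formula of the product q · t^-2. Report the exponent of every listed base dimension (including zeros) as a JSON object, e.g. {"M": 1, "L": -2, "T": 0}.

Dimensional matrix (I×M×T by γ×σ×q×t×i):
  I: [ 0  0  0  0  1]
  M: [ 0  1  1  0  0]
  T: [-1 -2 -3  1  0]
  [I]: (1)·0+(-2)·0 = 0
  [M]: (1)·1+(-2)·0 = 1
  [T]: (1)·-3+(-2)·1 = -5
⇒ M T^-5

{"I": 0, "M": 1, "T": -5}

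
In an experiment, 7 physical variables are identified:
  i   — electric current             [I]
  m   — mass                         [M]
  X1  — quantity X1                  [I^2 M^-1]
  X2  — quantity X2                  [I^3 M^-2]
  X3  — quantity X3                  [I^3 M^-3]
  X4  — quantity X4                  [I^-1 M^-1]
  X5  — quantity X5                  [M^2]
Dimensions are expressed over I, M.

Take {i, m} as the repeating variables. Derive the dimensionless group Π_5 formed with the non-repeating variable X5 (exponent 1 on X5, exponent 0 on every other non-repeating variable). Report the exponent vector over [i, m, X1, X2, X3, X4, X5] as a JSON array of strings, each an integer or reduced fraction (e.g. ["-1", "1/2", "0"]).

Dimensional matrix (I×M by i×m×X1×X2×X3×X4×X5):
  I: [ 1  0  2  3  3 -1  0]
  M: [ 0  1 -1 -2 -3 -1  2]
RREF → pivots at {i,m} ⇒ r = 2
Pivot set = {i,m}, free = {X1,X2,X3,X4,X5}
RREF:
  r0: [   1    0    2    3    3   -1    0]
  r1: [   0    1   -1   -2   -3   -1    2]
Fix exponent of X5 at 1, X1 at 0, X2 at 0, X3 at 0, X4 at 0; solve each RREF row for its pivot's exponent:
  r0: exp(i) + (0)·1 = 0 ⇒ exp(i) = 0
  r1: exp(m) + (2)·1 = 0 ⇒ exp(m) = -2
Π_5 = m^-2 · X5

["0", "-2", "0", "0", "0", "0", "1"]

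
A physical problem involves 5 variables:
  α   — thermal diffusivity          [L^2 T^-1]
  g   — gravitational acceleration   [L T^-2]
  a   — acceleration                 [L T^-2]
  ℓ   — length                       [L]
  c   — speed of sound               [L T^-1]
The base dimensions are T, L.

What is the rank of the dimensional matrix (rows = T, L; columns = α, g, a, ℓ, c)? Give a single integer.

2

Write exponents as rows T,L / cols α,g,a,ℓ,c:
  T: [-1 -2 -2  0 -1]
  L: [ 2  1  1  1  1]
Echelon form has 2 nonzero rows (pivots: α,g)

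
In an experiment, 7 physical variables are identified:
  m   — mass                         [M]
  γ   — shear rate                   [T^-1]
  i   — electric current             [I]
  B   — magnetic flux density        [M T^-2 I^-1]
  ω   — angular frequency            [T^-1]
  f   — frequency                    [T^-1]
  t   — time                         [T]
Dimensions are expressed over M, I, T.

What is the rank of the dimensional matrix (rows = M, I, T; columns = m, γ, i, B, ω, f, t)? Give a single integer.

Write exponents as rows M,I,T / cols m,γ,i,B,ω,f,t:
  M: [ 1  0  0  1  0  0  0]
  I: [ 0  0  1 -1  0  0  0]
  T: [ 0 -1  0 -2 -1 -1  1]
Echelon form has 3 nonzero rows (pivots: m,γ,i)

3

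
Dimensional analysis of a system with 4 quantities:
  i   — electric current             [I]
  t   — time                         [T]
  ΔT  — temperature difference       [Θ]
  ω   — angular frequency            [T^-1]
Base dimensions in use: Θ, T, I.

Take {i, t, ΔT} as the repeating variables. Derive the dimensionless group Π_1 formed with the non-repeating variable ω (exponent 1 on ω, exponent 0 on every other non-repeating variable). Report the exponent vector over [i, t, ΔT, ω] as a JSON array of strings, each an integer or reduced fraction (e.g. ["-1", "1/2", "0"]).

["0", "1", "0", "1"]

Write exponents as rows Θ,T,I / cols i,t,ΔT,ω:
  Θ: [ 0  0  1  0]
  T: [ 0  1  0 -1]
  I: [ 1  0  0  0]
Echelon form has 3 nonzero rows (pivots: i,t,ΔT)
Repeat: i,t,ΔT; free: ω
RREF:
  r0: [   1    0    0    0]
  r1: [   0    1    0   -1]
  r2: [   0    0    1    0]
Fix exponent of ω at 1; solve each RREF row for its pivot's exponent:
  r0: exp(i) + (0)·1 = 0 ⇒ exp(i) = 0
  r1: exp(t) + (-1)·1 = 0 ⇒ exp(t) = 1
  r2: exp(ΔT) + (0)·1 = 0 ⇒ exp(ΔT) = 0
Π_1 = t · ω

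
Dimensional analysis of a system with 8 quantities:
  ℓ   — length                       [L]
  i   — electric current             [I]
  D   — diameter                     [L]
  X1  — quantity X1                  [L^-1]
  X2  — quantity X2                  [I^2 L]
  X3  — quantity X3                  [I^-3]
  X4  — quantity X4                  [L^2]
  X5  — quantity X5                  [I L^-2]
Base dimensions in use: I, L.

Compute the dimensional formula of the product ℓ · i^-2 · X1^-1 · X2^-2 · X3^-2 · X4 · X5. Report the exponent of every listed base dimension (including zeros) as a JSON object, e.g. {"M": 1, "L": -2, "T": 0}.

{"I": 1, "L": 0}

Exponent matrix [I,L] × [ℓ,i,D,X1,X2,X3,X4,X5]:
  I: [ 0  1  0  0  2 -3  0  1]
  L: [ 1  0  1 -1  1  0  2 -2]
  [I]: (1)·0+(-2)·1+(-1)·0+(-2)·2+(-2)·-3+(1)·0+(1)·1 = 1
  [L]: (1)·1+(-2)·0+(-1)·-1+(-2)·1+(-2)·0+(1)·2+(1)·-2 = 0
⇒ I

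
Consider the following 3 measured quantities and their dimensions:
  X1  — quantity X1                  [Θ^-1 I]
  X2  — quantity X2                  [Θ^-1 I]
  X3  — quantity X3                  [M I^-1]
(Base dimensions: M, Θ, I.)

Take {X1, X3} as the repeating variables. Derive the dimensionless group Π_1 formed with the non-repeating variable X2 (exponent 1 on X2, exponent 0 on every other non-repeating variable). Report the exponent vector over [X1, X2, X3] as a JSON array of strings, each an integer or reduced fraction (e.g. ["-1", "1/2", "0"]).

Exponent matrix [M,Θ,I] × [X1,X2,X3]:
  M: [ 0  0  1]
  Θ: [-1 -1  0]
  I: [ 1  1 -1]
RREF → pivots at {X1,X3} ⇒ r = 2
Pivot set = {X1,X3}, free = {X2}
RREF:
  r0: [   1    1    0]
  r1: [   0    0    1]
  r2: [   0    0    0]
Fix exponent of X2 at 1; solve each RREF row for its pivot's exponent:
  r0: exp(X1) + (1)·1 = 0 ⇒ exp(X1) = -1
  r1: exp(X3) + (0)·1 = 0 ⇒ exp(X3) = 0
Π_1 = X1^-1 · X2

["-1", "1", "0"]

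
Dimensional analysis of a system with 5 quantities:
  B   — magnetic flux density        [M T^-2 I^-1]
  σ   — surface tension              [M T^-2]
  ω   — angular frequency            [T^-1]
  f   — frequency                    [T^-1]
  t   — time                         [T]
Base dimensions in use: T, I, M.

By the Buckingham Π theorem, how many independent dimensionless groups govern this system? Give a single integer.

2

Exponent matrix [T,I,M] × [B,σ,ω,f,t]:
  T: [-2 -2 -1 -1  1]
  I: [-1  0  0  0  0]
  M: [ 1  1  0  0  0]
Row reduction gives pivot columns B,σ,ω; rank = 3
Π count = n − r = 5 − 3 = 2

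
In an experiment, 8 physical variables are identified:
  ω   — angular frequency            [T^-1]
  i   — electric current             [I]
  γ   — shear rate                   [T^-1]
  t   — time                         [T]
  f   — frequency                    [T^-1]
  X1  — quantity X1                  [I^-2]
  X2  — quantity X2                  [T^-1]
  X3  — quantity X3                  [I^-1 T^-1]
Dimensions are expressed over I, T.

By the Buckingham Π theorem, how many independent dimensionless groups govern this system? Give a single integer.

Dimensional matrix (I×T by ω×i×γ×t×f×X1×X2×X3):
  I: [ 0  1  0  0  0 -2  0 -1]
  T: [-1  0 -1  1 -1  0 -1 -1]
Echelon form has 2 nonzero rows (pivots: ω,i)
8 vars − rank 2 = 6 Π groups

6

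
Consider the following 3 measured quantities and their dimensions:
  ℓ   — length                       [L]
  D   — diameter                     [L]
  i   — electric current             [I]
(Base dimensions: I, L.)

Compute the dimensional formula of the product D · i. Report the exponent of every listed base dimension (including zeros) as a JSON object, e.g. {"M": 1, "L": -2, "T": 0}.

Exponent matrix [I,L] × [ℓ,D,i]:
  I: [ 0  0  1]
  L: [ 1  1  0]
  [I]: (1)·0+(1)·1 = 1
  [L]: (1)·1+(1)·0 = 1
⇒ I L

{"I": 1, "L": 1}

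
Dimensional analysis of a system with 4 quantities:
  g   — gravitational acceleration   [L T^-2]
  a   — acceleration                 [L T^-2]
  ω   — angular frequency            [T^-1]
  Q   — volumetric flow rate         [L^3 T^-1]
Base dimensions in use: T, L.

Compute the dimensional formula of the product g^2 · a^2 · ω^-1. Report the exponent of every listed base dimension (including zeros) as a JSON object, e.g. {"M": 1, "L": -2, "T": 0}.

{"T": -7, "L": 4}

Write exponents as rows T,L / cols g,a,ω,Q:
  T: [-2 -2 -1 -1]
  L: [ 1  1  0  3]
  [T]: (2)·-2+(2)·-2+(-1)·-1 = -7
  [L]: (2)·1+(2)·1+(-1)·0 = 4
⇒ T^-7 L^4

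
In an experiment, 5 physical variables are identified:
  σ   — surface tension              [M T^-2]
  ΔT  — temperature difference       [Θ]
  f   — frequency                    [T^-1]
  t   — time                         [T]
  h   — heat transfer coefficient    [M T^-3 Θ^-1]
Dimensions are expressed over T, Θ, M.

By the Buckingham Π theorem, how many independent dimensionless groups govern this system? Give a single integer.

2

Exponent matrix [T,Θ,M] × [σ,ΔT,f,t,h]:
  T: [-2  0 -1  1 -3]
  Θ: [ 0  1  0  0 -1]
  M: [ 1  0  0  0  1]
Echelon form has 3 nonzero rows (pivots: σ,ΔT,f)
5 vars − rank 3 = 2 Π groups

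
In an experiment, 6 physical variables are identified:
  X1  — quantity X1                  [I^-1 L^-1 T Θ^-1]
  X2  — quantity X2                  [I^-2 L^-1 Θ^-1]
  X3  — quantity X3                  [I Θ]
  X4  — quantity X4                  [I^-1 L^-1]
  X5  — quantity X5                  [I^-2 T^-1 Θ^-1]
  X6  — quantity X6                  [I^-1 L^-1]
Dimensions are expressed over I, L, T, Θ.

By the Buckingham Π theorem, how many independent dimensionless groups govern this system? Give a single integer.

3

Write exponents as rows I,L,T,Θ / cols X1,X2,X3,X4,X5,X6:
  I: [-1 -2  1 -1 -2 -1]
  L: [-1 -1  0 -1  0 -1]
  T: [ 1  0  0  0 -1  0]
  Θ: [-1 -1  1  0 -1  0]
Echelon form has 3 nonzero rows (pivots: X1,X2,X3)
n=6, r=3 ⇒ 3 dimensionless groups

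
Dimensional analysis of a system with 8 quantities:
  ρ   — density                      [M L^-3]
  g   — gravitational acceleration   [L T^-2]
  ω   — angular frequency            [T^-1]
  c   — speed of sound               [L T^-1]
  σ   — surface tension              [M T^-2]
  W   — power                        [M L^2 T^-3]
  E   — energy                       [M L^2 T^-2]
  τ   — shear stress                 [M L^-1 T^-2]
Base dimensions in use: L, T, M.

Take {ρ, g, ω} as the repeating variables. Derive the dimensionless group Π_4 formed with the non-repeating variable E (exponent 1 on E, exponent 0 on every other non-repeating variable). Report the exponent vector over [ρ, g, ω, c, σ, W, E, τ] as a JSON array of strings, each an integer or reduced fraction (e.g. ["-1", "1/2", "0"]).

["-1", "-5", "8", "0", "0", "0", "1", "0"]

Write exponents as rows L,T,M / cols ρ,g,ω,c,σ,W,E,τ:
  L: [-3  1  0  1  0  2  2 -1]
  T: [ 0 -2 -1 -1 -2 -3 -2 -2]
  M: [ 1  0  0  0  1  1  1  1]
RREF → pivots at {ρ,g,ω} ⇒ r = 3
Repeat: ρ,g,ω; free: c,σ,W,E,τ
RREF:
  r0: [   1    0    0    0    1    1    1    1]
  r1: [   0    1    0    1    3    5    5    2]
  r2: [   0    0    1   -1   -4   -7   -8   -2]
Fix exponent of E at 1, c at 0, σ at 0, W at 0, τ at 0; solve each RREF row for its pivot's exponent:
  r0: exp(ρ) + (1)·1 = 0 ⇒ exp(ρ) = -1
  r1: exp(g) + (5)·1 = 0 ⇒ exp(g) = -5
  r2: exp(ω) + (-8)·1 = 0 ⇒ exp(ω) = 8
Π_4 = ρ^-1 · g^-5 · ω^8 · E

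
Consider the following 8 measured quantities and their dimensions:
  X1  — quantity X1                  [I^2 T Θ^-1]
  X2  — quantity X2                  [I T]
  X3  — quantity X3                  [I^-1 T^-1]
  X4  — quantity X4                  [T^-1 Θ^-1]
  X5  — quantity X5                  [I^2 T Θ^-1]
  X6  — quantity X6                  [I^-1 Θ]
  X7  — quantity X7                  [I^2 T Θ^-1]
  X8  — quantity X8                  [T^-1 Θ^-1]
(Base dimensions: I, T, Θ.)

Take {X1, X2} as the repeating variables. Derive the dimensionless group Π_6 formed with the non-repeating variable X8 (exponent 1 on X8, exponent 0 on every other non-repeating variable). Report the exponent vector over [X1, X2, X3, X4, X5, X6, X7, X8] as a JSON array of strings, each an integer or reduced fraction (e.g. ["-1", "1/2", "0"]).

Dimensional matrix (I×T×Θ by X1×X2×X3×X4×X5×X6×X7×X8):
  I: [ 2  1 -1  0  2 -1  2  0]
  T: [ 1  1 -1 -1  1  0  1 -1]
  Θ: [-1  0  0 -1 -1  1 -1 -1]
Echelon form has 2 nonzero rows (pivots: X1,X2)
Pivot set = {X1,X2}, free = {X3,X4,X5,X6,X7,X8}
RREF:
  r0: [   1    0    0    1    1   -1    1    1]
  r1: [   0    1   -1   -2    0    1    0   -2]
  r2: [   0    0    0    0    0    0    0    0]
Fix exponent of X8 at 1, X3 at 0, X4 at 0, X5 at 0, X6 at 0, X7 at 0; solve each RREF row for its pivot's exponent:
  r0: exp(X1) + (1)·1 = 0 ⇒ exp(X1) = -1
  r1: exp(X2) + (-2)·1 = 0 ⇒ exp(X2) = 2
Π_6 = X1^-1 · X2^2 · X8

["-1", "2", "0", "0", "0", "0", "0", "1"]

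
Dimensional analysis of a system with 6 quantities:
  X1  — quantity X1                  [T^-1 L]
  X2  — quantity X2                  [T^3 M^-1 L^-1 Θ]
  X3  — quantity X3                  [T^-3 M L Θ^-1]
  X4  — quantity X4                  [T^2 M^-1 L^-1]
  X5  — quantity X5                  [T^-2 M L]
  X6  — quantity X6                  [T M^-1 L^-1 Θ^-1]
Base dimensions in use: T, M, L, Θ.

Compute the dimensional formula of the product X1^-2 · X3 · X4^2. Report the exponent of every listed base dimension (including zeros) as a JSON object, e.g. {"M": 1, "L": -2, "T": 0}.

Dimensional matrix (T×M×L×Θ by X1×X2×X3×X4×X5×X6):
  T: [-1  3 -3  2 -2  1]
  M: [ 0 -1  1 -1  1 -1]
  L: [ 1 -1  1 -1  1 -1]
  Θ: [ 0  1 -1  0  0 -1]
  [T]: (-2)·-1+(1)·-3+(2)·2 = 3
  [M]: (-2)·0+(1)·1+(2)·-1 = -1
  [L]: (-2)·1+(1)·1+(2)·-1 = -3
  [Θ]: (-2)·0+(1)·-1+(2)·0 = -1
⇒ T^3 M^-1 L^-3 Θ^-1

{"T": 3, "M": -1, "L": -3, "Θ": -1}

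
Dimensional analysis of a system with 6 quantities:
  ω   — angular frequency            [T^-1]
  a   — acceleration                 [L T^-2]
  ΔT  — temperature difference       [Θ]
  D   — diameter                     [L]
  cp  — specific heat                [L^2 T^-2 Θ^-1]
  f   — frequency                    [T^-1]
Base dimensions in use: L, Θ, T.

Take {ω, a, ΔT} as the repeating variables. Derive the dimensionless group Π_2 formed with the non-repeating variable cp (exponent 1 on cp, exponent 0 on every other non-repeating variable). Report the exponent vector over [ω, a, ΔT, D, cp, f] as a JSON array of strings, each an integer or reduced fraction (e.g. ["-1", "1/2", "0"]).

Dimensional matrix (L×Θ×T by ω×a×ΔT×D×cp×f):
  L: [ 0  1  0  1  2  0]
  Θ: [ 0  0  1  0 -1  0]
  T: [-1 -2  0  0 -2 -1]
RREF → pivots at {ω,a,ΔT} ⇒ r = 3
Pivot set = {ω,a,ΔT}, free = {D,cp,f}
RREF:
  r0: [   1    0    0   -2   -2    1]
  r1: [   0    1    0    1    2    0]
  r2: [   0    0    1    0   -1    0]
Fix exponent of cp at 1, D at 0, f at 0; solve each RREF row for its pivot's exponent:
  r0: exp(ω) + (-2)·1 = 0 ⇒ exp(ω) = 2
  r1: exp(a) + (2)·1 = 0 ⇒ exp(a) = -2
  r2: exp(ΔT) + (-1)·1 = 0 ⇒ exp(ΔT) = 1
Π_2 = ω^2 · a^-2 · ΔT · cp

["2", "-2", "1", "0", "1", "0"]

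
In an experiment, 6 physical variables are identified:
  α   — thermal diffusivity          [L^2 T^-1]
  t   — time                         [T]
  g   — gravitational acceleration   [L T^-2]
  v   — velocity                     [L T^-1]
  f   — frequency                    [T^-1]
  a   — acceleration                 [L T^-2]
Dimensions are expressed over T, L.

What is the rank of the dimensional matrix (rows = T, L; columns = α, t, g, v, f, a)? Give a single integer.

Dimensional matrix (T×L by α×t×g×v×f×a):
  T: [-1  1 -2 -1 -1 -2]
  L: [ 2  0  1  1  0  1]
Echelon form has 2 nonzero rows (pivots: α,t)

2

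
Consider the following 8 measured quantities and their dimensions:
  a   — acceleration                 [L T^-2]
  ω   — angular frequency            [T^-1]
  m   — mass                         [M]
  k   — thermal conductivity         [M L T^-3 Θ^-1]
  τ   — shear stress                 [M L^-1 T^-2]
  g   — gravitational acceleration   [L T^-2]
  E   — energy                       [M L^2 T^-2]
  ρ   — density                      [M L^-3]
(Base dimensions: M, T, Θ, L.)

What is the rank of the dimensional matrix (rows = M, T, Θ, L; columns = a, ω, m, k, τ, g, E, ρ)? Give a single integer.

4

Exponent matrix [M,T,Θ,L] × [a,ω,m,k,τ,g,E,ρ]:
  M: [ 0  0  1  1  1  0  1  1]
  T: [-2 -1  0 -3 -2 -2 -2  0]
  Θ: [ 0  0  0 -1  0  0  0  0]
  L: [ 1  0  0  1 -1  1  2 -3]
Echelon form has 4 nonzero rows (pivots: a,ω,m,k)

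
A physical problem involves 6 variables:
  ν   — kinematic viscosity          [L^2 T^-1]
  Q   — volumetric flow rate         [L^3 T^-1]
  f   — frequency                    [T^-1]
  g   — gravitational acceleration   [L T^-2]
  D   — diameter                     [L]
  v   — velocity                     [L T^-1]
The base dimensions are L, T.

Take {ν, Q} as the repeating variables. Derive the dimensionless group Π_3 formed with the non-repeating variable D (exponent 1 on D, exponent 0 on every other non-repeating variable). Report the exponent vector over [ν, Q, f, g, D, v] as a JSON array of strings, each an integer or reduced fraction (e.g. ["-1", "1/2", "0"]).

Write exponents as rows L,T / cols ν,Q,f,g,D,v:
  L: [ 2  3  0  1  1  1]
  T: [-1 -1 -1 -2  0 -1]
Row reduction gives pivot columns ν,Q; rank = 2
Repeat: ν,Q; free: f,g,D,v
RREF:
  r0: [   1    0    3    5   -1    2]
  r1: [   0    1   -2   -3    1   -1]
Fix exponent of D at 1, f at 0, g at 0, v at 0; solve each RREF row for its pivot's exponent:
  r0: exp(ν) + (-1)·1 = 0 ⇒ exp(ν) = 1
  r1: exp(Q) + (1)·1 = 0 ⇒ exp(Q) = -1
Π_3 = ν · Q^-1 · D

["1", "-1", "0", "0", "1", "0"]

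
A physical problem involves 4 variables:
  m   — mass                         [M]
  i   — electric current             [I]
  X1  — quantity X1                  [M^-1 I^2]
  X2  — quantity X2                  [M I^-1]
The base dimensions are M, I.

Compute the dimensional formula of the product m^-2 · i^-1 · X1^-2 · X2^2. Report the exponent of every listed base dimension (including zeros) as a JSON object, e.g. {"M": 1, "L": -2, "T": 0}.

{"M": 2, "I": -7}

Write exponents as rows M,I / cols m,i,X1,X2:
  M: [ 1  0 -1  1]
  I: [ 0  1  2 -1]
  [M]: (-2)·1+(-1)·0+(-2)·-1+(2)·1 = 2
  [I]: (-2)·0+(-1)·1+(-2)·2+(2)·-1 = -7
⇒ M^2 I^-7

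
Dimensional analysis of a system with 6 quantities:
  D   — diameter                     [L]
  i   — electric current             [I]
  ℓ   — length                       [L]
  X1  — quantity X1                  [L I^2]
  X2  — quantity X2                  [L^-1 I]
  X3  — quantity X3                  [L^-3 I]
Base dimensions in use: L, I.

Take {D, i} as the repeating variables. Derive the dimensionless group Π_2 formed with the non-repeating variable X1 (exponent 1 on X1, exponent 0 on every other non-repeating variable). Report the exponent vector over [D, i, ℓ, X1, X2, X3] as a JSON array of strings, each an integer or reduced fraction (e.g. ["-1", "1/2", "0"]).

["-1", "-2", "0", "1", "0", "0"]

Exponent matrix [L,I] × [D,i,ℓ,X1,X2,X3]:
  L: [ 1  0  1  1 -1 -3]
  I: [ 0  1  0  2  1  1]
Echelon form has 2 nonzero rows (pivots: D,i)
Repeat: D,i; free: ℓ,X1,X2,X3
RREF:
  r0: [   1    0    1    1   -1   -3]
  r1: [   0    1    0    2    1    1]
Fix exponent of X1 at 1, ℓ at 0, X2 at 0, X3 at 0; solve each RREF row for its pivot's exponent:
  r0: exp(D) + (1)·1 = 0 ⇒ exp(D) = -1
  r1: exp(i) + (2)·1 = 0 ⇒ exp(i) = -2
Π_2 = D^-1 · i^-2 · X1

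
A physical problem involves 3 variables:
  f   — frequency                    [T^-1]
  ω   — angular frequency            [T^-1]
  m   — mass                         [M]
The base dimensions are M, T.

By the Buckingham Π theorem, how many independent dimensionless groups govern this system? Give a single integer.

1

Dimensional matrix (M×T by f×ω×m):
  M: [ 0  0  1]
  T: [-1 -1  0]
Row reduction gives pivot columns f,m; rank = 2
Π count = n − r = 3 − 2 = 1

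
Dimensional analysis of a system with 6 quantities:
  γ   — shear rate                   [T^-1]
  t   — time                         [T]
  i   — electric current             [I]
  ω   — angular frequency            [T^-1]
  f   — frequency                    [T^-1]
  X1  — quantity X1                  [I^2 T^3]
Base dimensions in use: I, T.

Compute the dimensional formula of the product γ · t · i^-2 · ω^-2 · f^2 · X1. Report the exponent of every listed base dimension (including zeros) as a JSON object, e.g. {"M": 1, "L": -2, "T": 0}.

{"I": 0, "T": 3}

Exponent matrix [I,T] × [γ,t,i,ω,f,X1]:
  I: [ 0  0  1  0  0  2]
  T: [-1  1  0 -1 -1  3]
  [I]: (1)·0+(1)·0+(-2)·1+(-2)·0+(2)·0+(1)·2 = 0
  [T]: (1)·-1+(1)·1+(-2)·0+(-2)·-1+(2)·-1+(1)·3 = 3
⇒ T^3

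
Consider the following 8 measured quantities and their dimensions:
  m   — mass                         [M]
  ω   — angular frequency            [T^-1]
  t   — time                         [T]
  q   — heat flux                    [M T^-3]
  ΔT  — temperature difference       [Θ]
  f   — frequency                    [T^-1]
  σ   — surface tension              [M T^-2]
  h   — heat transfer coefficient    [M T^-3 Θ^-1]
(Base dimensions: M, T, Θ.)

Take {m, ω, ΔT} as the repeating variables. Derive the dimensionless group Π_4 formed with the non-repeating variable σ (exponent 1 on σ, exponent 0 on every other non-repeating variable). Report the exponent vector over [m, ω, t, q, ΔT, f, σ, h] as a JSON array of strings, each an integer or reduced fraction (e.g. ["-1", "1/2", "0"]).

["-1", "-2", "0", "0", "0", "0", "1", "0"]

Dimensional matrix (M×T×Θ by m×ω×t×q×ΔT×f×σ×h):
  M: [ 1  0  0  1  0  0  1  1]
  T: [ 0 -1  1 -3  0 -1 -2 -3]
  Θ: [ 0  0  0  0  1  0  0 -1]
RREF → pivots at {m,ω,ΔT} ⇒ r = 3
Pivot set = {m,ω,ΔT}, free = {t,q,f,σ,h}
RREF:
  r0: [   1    0    0    1    0    0    1    1]
  r1: [   0    1   -1    3    0    1    2    3]
  r2: [   0    0    0    0    1    0    0   -1]
Fix exponent of σ at 1, t at 0, q at 0, f at 0, h at 0; solve each RREF row for its pivot's exponent:
  r0: exp(m) + (1)·1 = 0 ⇒ exp(m) = -1
  r1: exp(ω) + (2)·1 = 0 ⇒ exp(ω) = -2
  r2: exp(ΔT) + (0)·1 = 0 ⇒ exp(ΔT) = 0
Π_4 = m^-1 · ω^-2 · σ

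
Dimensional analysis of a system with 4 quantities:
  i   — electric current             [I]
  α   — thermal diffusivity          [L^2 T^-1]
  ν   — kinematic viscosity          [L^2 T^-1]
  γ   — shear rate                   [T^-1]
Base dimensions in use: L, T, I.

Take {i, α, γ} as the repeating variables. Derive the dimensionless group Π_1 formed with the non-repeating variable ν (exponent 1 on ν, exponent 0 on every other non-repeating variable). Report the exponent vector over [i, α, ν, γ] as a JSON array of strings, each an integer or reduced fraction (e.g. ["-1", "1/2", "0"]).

["0", "-1", "1", "0"]

Exponent matrix [L,T,I] × [i,α,ν,γ]:
  L: [ 0  2  2  0]
  T: [ 0 -1 -1 -1]
  I: [ 1  0  0  0]
RREF → pivots at {i,α,γ} ⇒ r = 3
Pivot set = {i,α,γ}, free = {ν}
RREF:
  r0: [   1    0    0    0]
  r1: [   0    1    1    0]
  r2: [   0    0    0    1]
Fix exponent of ν at 1; solve each RREF row for its pivot's exponent:
  r0: exp(i) + (0)·1 = 0 ⇒ exp(i) = 0
  r1: exp(α) + (1)·1 = 0 ⇒ exp(α) = -1
  r2: exp(γ) + (0)·1 = 0 ⇒ exp(γ) = 0
Π_1 = α^-1 · ν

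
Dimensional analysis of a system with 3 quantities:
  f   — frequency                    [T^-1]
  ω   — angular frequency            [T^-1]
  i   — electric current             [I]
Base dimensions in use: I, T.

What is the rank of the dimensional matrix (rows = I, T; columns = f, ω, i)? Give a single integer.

Exponent matrix [I,T] × [f,ω,i]:
  I: [ 0  0  1]
  T: [-1 -1  0]
Echelon form has 2 nonzero rows (pivots: f,i)

2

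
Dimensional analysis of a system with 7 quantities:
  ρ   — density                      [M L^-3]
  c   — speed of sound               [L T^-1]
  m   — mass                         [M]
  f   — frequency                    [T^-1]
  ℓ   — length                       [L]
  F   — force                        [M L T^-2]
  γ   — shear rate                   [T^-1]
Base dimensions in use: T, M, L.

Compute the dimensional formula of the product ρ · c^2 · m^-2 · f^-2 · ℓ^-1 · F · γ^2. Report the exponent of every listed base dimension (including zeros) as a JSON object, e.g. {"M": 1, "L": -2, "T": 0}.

{"T": -4, "M": 0, "L": -1}

Dimensional matrix (T×M×L by ρ×c×m×f×ℓ×F×γ):
  T: [ 0 -1  0 -1  0 -2 -1]
  M: [ 1  0  1  0  0  1  0]
  L: [-3  1  0  0  1  1  0]
  [T]: (1)·0+(2)·-1+(-2)·0+(-2)·-1+(-1)·0+(1)·-2+(2)·-1 = -4
  [M]: (1)·1+(2)·0+(-2)·1+(-2)·0+(-1)·0+(1)·1+(2)·0 = 0
  [L]: (1)·-3+(2)·1+(-2)·0+(-2)·0+(-1)·1+(1)·1+(2)·0 = -1
⇒ T^-4 L^-1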